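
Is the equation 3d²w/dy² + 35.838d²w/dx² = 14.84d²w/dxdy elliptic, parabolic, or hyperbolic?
Rewriting in standard form: 35.838d²w/dx² - 14.84d²w/dxdy + 3d²w/dy² = 0. Computing B² - 4AC with A = 35.838, B = -14.84, C = 3: discriminant = -209.8304 (negative). Answer: elliptic.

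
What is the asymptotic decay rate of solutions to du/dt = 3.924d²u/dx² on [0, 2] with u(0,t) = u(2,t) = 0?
Eigenvalues: λₙ = 3.924n²π²/2².
First three modes:
  n=1: λ₁ = 3.924π²/2² ≈ 9.682
  n=2: λ₂ = 15.696π²/2² ≈ 38.728 (4× faster decay)
  n=3: λ₃ = 35.316π²/2² ≈ 87.139 (9× faster decay)
As t → ∞, higher modes decay exponentially faster. The n=1 mode dominates: u ~ c₁ sin(πx/2) e^{-λ₁t}.
Decay rate: λ₁ = 3.924π²/2² ≈ 9.682.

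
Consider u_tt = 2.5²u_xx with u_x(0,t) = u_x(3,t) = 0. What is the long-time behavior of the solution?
As t → ∞, u oscillates about a mean that drifts linearly in t (generically unbounded; no decay). There is no damping, so the nonconstant modes persist as standing waves (energy conserved, no decay). But with Neumann conditions at both ends the constant mode has eigenvalue 0: the spatial mean M(t) of u satisfies M'' = 0, so M(t) = M(0) + M'(0)·t. Unless the initial velocity has zero mean (∫u_t(x,0)dx = 0), the solution grows linearly in t (unbounded, though not exponentially); if it does have zero mean, the solution stays bounded and simply oscillates.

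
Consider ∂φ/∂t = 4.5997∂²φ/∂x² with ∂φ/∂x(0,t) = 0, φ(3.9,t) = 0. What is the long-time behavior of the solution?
As t → ∞, φ → 0. Heat escapes through the Dirichlet boundary.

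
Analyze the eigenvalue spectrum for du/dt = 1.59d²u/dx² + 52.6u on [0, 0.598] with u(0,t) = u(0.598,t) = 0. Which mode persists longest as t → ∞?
Eigenvalues: λₙ = 1.59n²π²/0.598² - 52.6.
First three modes:
  n=1: λ₁ = 1.59π²/0.598² - 52.6 ≈ -8.717
  n=2: λ₂ = 6.36π²/0.598² - 52.6 ≈ 122.931
  n=3: λ₃ = 14.31π²/0.598² - 52.6 ≈ 342.345
Since 1.59π²/0.598² ≈ 43.883 < 52.6, λ₁ < 0.
The n=1 mode grows fastest (−λₙ is largest for n=1) → dominates.
Asymptotic: u ~ c₁ sin(πx/0.598) e^{8.717t} (exponential growth at rate −λ₁ ≈ 8.717).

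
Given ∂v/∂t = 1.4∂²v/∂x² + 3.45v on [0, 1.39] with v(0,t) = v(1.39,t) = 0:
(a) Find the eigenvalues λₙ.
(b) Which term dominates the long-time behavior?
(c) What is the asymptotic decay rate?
Eigenvalues: λₙ = 1.4n²π²/1.39² - 3.45.
First three modes:
  n=1: λ₁ = 1.4π²/1.39² - 3.45 ≈ 3.702
  n=2: λ₂ = 5.6π²/1.39² - 3.45 ≈ 25.156
  n=3: λ₃ = 12.6π²/1.39² - 3.45 ≈ 60.914
Since 1.4π²/1.39² ≈ 7.152 > 3.45, all λₙ > 0.
The n=1 mode decays slowest → dominates as t → ∞.
Asymptotic: v ~ c₁ sin(πx/1.39) e^{-λ₁t} with decay rate λ₁ ≈ 3.702.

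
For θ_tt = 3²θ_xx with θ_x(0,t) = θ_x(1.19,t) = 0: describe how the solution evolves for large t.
θ oscillates about a mean that drifts linearly in t (generically unbounded; no decay). There is no damping, so the nonconstant modes persist as standing waves (energy conserved, no decay). But with Neumann conditions at both ends the constant mode has eigenvalue 0: the spatial mean M(t) of θ satisfies M'' = 0, so M(t) = M(0) + M'(0)·t. Unless the initial velocity has zero mean (∫θ_t(x,0)dx = 0), the solution grows linearly in t (unbounded, though not exponentially); if it does have zero mean, the solution stays bounded and simply oscillates.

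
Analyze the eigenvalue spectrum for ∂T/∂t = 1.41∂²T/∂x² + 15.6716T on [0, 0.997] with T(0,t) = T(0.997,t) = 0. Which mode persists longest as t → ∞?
Eigenvalues: λₙ = 1.41n²π²/0.997² - 15.6716.
First three modes:
  n=1: λ₁ = 1.41π²/0.997² - 15.6716 ≈ -1.672
  n=2: λ₂ = 5.64π²/0.997² - 15.6716 ≈ 40.328
  n=3: λ₃ = 12.69π²/0.997² - 15.6716 ≈ 110.329
Since 1.41π²/0.997² ≈ 14 < 15.6716, λ₁ < 0.
The n=1 mode grows fastest (−λₙ is largest for n=1) → dominates.
Asymptotic: T ~ c₁ sin(πx/0.997) e^{1.672t} (exponential growth at rate −λ₁ ≈ 1.672).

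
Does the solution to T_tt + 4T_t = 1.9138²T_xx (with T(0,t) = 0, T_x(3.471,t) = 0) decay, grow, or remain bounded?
T → 0. Damping (γ=4) dissipates energy; oscillations decay exponentially.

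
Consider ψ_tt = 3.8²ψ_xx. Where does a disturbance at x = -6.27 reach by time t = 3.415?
Domain of influence: [-19.247, 6.707]. Data at x = -6.27 spreads outward at speed 3.8.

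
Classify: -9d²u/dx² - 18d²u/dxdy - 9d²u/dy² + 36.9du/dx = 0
Parabolic (discriminant = 0).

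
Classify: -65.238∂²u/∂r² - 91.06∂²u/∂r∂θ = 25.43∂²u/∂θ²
Rewriting in standard form: -65.238∂²u/∂r² - 91.06∂²u/∂r∂θ - 25.43∂²u/∂θ² = 0. Hyperbolic (discriminant = 1655.91424).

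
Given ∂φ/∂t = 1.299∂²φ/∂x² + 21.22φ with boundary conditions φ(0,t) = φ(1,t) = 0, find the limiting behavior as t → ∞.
φ grows unboundedly. Reaction dominates diffusion (r=21.22 > κπ²/L²≈12.82); solution grows exponentially.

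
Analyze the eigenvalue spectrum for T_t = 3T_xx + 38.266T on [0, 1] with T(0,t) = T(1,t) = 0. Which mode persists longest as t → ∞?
Eigenvalues: λₙ = 3n²π²/1² - 38.266.
First three modes:
  n=1: λ₁ = 3π² - 38.266 ≈ -8.657
  n=2: λ₂ = 12π² - 38.266 ≈ 80.169
  n=3: λ₃ = 27π² - 38.266 ≈ 228.213
Since 3π² ≈ 29.609 < 38.266, λ₁ < 0.
The n=1 mode grows fastest (−λₙ is largest for n=1) → dominates.
Asymptotic: T ~ c₁ sin(πx/1) e^{8.657t} (exponential growth at rate −λ₁ ≈ 8.657).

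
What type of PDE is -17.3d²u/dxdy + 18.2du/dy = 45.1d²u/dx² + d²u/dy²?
Rewriting in standard form: -45.1d²u/dx² - 17.3d²u/dxdy - d²u/dy² + 18.2du/dy = 0. With A = -45.1, B = -17.3, C = -1, the discriminant is 118.89. This is a hyperbolic PDE.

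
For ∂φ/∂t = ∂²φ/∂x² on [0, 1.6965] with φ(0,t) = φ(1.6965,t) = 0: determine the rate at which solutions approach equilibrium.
Eigenvalues: λₙ = n²π²/1.6965².
First three modes:
  n=1: λ₁ = π²/1.6965² ≈ 3.429
  n=2: λ₂ = 4π²/1.6965² ≈ 13.717 (4× faster decay)
  n=3: λ₃ = 9π²/1.6965² ≈ 30.863 (9× faster decay)
As t → ∞, higher modes decay exponentially faster. The n=1 mode dominates: φ ~ c₁ sin(πx/1.6965) e^{-λ₁t}.
Decay rate: λ₁ = π²/1.6965² ≈ 3.429.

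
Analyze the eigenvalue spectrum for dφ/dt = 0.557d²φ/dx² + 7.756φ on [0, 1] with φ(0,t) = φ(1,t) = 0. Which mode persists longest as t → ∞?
Eigenvalues: λₙ = 0.557n²π²/1² - 7.756.
First three modes:
  n=1: λ₁ = 0.557π² - 7.756 ≈ -2.259
  n=2: λ₂ = 2.228π² - 7.756 ≈ 14.233
  n=3: λ₃ = 5.013π² - 7.756 ≈ 41.72
Since 0.557π² ≈ 5.497 < 7.756, λ₁ < 0.
The n=1 mode grows fastest (−λₙ is largest for n=1) → dominates.
Asymptotic: φ ~ c₁ sin(πx/1) e^{2.259t} (exponential growth at rate −λ₁ ≈ 2.259).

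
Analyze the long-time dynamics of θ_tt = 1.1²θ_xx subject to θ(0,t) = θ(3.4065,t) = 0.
Long-time behavior: θ oscillates (no decay). Energy is conserved; the solution oscillates indefinitely as standing waves.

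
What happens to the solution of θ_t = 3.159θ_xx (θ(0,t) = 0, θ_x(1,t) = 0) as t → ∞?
θ → 0. Heat escapes through the Dirichlet boundary.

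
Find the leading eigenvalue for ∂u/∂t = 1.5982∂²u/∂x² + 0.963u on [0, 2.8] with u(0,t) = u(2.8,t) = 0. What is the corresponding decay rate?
Eigenvalues: λₙ = 1.5982n²π²/2.8² - 0.963.
First three modes:
  n=1: λ₁ = 1.5982π²/2.8² - 0.963 ≈ 1.049
  n=2: λ₂ = 6.3928π²/2.8² - 0.963 ≈ 7.085
  n=3: λ₃ = 14.3838π²/2.8² - 0.963 ≈ 17.144
Since 1.5982π²/2.8² ≈ 2.012 > 0.963, all λₙ > 0.
The n=1 mode decays slowest → dominates as t → ∞.
Asymptotic: u ~ c₁ sin(πx/2.8) e^{-λ₁t} with decay rate λ₁ ≈ 1.049.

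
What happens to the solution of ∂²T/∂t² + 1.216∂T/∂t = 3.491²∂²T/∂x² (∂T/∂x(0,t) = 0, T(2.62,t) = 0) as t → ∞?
T → 0. Damping (γ=1.216) dissipates energy; oscillations decay exponentially.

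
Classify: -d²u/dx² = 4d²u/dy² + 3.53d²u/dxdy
Rewriting in standard form: -d²u/dx² - 3.53d²u/dxdy - 4d²u/dy² = 0. Elliptic (discriminant = -3.5391).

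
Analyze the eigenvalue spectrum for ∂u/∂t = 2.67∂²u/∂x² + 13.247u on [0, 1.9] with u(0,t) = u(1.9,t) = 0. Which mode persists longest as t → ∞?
Eigenvalues: λₙ = 2.67n²π²/1.9² - 13.247.
First three modes:
  n=1: λ₁ = 2.67π²/1.9² - 13.247 ≈ -5.947
  n=2: λ₂ = 10.68π²/1.9² - 13.247 ≈ 15.952
  n=3: λ₃ = 24.03π²/1.9² - 13.247 ≈ 52.45
Since 2.67π²/1.9² ≈ 7.3 < 13.247, λ₁ < 0.
The n=1 mode grows fastest (−λₙ is largest for n=1) → dominates.
Asymptotic: u ~ c₁ sin(πx/1.9) e^{5.947t} (exponential growth at rate −λ₁ ≈ 5.947).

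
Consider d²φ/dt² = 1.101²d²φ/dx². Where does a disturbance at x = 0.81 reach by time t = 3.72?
Domain of influence: [-3.28572, 4.90572]. Data at x = 0.81 spreads outward at speed 1.101.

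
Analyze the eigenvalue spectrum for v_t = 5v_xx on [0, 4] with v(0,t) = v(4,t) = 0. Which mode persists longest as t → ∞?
Eigenvalues: λₙ = 5n²π²/4².
First three modes:
  n=1: λ₁ = 5π²/4² ≈ 3.084
  n=2: λ₂ = 20π²/4² ≈ 12.337 (4× faster decay)
  n=3: λ₃ = 45π²/4² ≈ 27.758 (9× faster decay)
As t → ∞, higher modes decay exponentially faster. The n=1 mode dominates: v ~ c₁ sin(πx/4) e^{-λ₁t}.
Decay rate: λ₁ = 5π²/4² ≈ 3.084.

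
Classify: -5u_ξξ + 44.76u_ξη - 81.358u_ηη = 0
Hyperbolic (discriminant = 376.2976).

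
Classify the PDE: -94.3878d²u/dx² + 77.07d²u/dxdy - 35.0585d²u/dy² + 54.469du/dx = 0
A = -94.3878, B = 77.07, C = -35.0585. Discriminant B² - 4AC = -7296.5938452. Since -7296.5938452 < 0, elliptic.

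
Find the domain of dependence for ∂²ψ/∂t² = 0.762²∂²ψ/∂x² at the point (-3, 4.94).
Domain of dependence: [-6.76428, 0.76428]. Signals travel at speed 0.762, so data within |x - -3| ≤ 0.762·4.94 = 3.76428 can reach the point.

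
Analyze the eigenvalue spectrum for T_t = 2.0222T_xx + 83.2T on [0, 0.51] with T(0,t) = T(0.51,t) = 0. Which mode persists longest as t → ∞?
Eigenvalues: λₙ = 2.0222n²π²/0.51² - 83.2.
First three modes:
  n=1: λ₁ = 2.0222π²/0.51² - 83.2 ≈ -6.467
  n=2: λ₂ = 8.0888π²/0.51² - 83.2 ≈ 223.733
  n=3: λ₃ = 18.1998π²/0.51² - 83.2 ≈ 607.399
Since 2.0222π²/0.51² ≈ 76.733 < 83.2, λ₁ < 0.
The n=1 mode grows fastest (−λₙ is largest for n=1) → dominates.
Asymptotic: T ~ c₁ sin(πx/0.51) e^{6.467t} (exponential growth at rate −λ₁ ≈ 6.467).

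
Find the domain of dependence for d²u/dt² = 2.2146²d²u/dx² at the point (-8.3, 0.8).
Domain of dependence: [-10.07168, -6.52832]. Signals travel at speed 2.2146, so data within |x - -8.3| ≤ 2.2146·0.8 = 1.77168 can reach the point.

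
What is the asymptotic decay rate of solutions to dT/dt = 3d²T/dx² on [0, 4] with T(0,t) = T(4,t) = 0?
Eigenvalues: λₙ = 3n²π²/4².
First three modes:
  n=1: λ₁ = 3π²/4² ≈ 1.851
  n=2: λ₂ = 12π²/4² ≈ 7.402 (4× faster decay)
  n=3: λ₃ = 27π²/4² ≈ 16.655 (9× faster decay)
As t → ∞, higher modes decay exponentially faster. The n=1 mode dominates: T ~ c₁ sin(πx/4) e^{-λ₁t}.
Decay rate: λ₁ = 3π²/4² ≈ 1.851.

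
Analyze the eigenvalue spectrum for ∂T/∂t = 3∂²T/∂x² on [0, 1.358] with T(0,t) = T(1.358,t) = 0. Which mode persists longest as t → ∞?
Eigenvalues: λₙ = 3n²π²/1.358².
First three modes:
  n=1: λ₁ = 3π²/1.358² ≈ 16.055
  n=2: λ₂ = 12π²/1.358² ≈ 64.222 (4× faster decay)
  n=3: λ₃ = 27π²/1.358² ≈ 144.499 (9× faster decay)
As t → ∞, higher modes decay exponentially faster. The n=1 mode dominates: T ~ c₁ sin(πx/1.358) e^{-λ₁t}.
Decay rate: λ₁ = 3π²/1.358² ≈ 16.055.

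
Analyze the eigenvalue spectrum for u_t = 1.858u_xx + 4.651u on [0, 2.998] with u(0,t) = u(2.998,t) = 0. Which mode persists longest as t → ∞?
Eigenvalues: λₙ = 1.858n²π²/2.998² - 4.651.
First three modes:
  n=1: λ₁ = 1.858π²/2.998² - 4.651 ≈ -2.611
  n=2: λ₂ = 7.432π²/2.998² - 4.651 ≈ 3.51
  n=3: λ₃ = 16.722π²/2.998² - 4.651 ≈ 13.711
Since 1.858π²/2.998² ≈ 2.04 < 4.651, λ₁ < 0.
The n=1 mode grows fastest (−λₙ is largest for n=1) → dominates.
Asymptotic: u ~ c₁ sin(πx/2.998) e^{2.611t} (exponential growth at rate −λ₁ ≈ 2.611).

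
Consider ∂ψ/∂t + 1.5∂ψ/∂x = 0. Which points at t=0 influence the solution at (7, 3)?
A single point: x = 2.5. The characteristic through (7, 3) is x - 1.5t = const, so x = 7 - 1.5·3 = 2.5.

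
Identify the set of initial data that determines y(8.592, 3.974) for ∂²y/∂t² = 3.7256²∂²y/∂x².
Domain of dependence: [-6.2135344, 23.3975344]. Signals travel at speed 3.7256, so data within |x - 8.592| ≤ 3.7256·3.974 = 14.8055344 can reach the point.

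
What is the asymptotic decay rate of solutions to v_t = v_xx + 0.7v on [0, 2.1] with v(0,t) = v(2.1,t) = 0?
Eigenvalues: λₙ = n²π²/2.1² - 0.7.
First three modes:
  n=1: λ₁ = π²/2.1² - 0.7 ≈ 1.538
  n=2: λ₂ = 4π²/2.1² - 0.7 ≈ 8.252
  n=3: λ₃ = 9π²/2.1² - 0.7 ≈ 19.442
Since π²/2.1² ≈ 2.238 > 0.7, all λₙ > 0.
The n=1 mode decays slowest → dominates as t → ∞.
Asymptotic: v ~ c₁ sin(πx/2.1) e^{-λ₁t} with decay rate λ₁ ≈ 1.538.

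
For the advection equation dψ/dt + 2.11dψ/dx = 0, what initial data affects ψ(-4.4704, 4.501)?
A single point: x = -13.96751. The characteristic through (-4.4704, 4.501) is x - 2.11t = const, so x = -4.4704 - 2.11·4.501 = -13.96751.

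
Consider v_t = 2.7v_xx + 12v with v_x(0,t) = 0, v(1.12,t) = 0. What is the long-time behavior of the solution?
As t → ∞, v grows unboundedly. Reaction dominates diffusion (r=12 > κπ²/(4L²)≈5.31); solution grows exponentially.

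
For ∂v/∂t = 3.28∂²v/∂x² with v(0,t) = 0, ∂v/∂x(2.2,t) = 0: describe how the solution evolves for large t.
v → 0. Heat escapes through the Dirichlet boundary.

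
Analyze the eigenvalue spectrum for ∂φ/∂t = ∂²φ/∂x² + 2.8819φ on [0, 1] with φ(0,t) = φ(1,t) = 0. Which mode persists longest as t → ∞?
Eigenvalues: λₙ = n²π²/1² - 2.8819.
First three modes:
  n=1: λ₁ = π² - 2.8819 ≈ 6.988
  n=2: λ₂ = 4π² - 2.8819 ≈ 36.597
  n=3: λ₃ = 9π² - 2.8819 ≈ 85.945
Since π² ≈ 9.87 > 2.8819, all λₙ > 0.
The n=1 mode decays slowest → dominates as t → ∞.
Asymptotic: φ ~ c₁ sin(πx/1) e^{-λ₁t} with decay rate λ₁ ≈ 6.988.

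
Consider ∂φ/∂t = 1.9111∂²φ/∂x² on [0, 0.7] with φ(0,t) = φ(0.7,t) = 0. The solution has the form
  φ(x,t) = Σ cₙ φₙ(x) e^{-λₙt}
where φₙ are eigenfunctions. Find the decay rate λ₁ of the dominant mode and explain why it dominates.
Eigenvalues: λₙ = 1.9111n²π²/0.7².
First three modes:
  n=1: λ₁ = 1.9111π²/0.7² ≈ 38.493
  n=2: λ₂ = 7.6444π²/0.7² ≈ 153.974 (4× faster decay)
  n=3: λ₃ = 17.1999π²/0.7² ≈ 346.441 (9× faster decay)
As t → ∞, higher modes decay exponentially faster. The n=1 mode dominates: φ ~ c₁ sin(πx/0.7) e^{-λ₁t}.
Decay rate: λ₁ = 1.9111π²/0.7² ≈ 38.493.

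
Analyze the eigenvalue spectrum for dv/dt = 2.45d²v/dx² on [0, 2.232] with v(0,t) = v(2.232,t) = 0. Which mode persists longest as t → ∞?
Eigenvalues: λₙ = 2.45n²π²/2.232².
First three modes:
  n=1: λ₁ = 2.45π²/2.232² ≈ 4.854
  n=2: λ₂ = 9.8π²/2.232² ≈ 19.415 (4× faster decay)
  n=3: λ₃ = 22.05π²/2.232² ≈ 43.684 (9× faster decay)
As t → ∞, higher modes decay exponentially faster. The n=1 mode dominates: v ~ c₁ sin(πx/2.232) e^{-λ₁t}.
Decay rate: λ₁ = 2.45π²/2.232² ≈ 4.854.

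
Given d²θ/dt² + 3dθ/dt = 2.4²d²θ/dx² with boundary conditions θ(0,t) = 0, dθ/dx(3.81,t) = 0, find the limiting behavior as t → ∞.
θ → 0. Damping (γ=3) dissipates energy; oscillations decay exponentially.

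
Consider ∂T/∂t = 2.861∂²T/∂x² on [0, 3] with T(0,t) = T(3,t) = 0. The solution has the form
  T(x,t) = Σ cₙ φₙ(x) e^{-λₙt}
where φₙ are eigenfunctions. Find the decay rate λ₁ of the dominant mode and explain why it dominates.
Eigenvalues: λₙ = 2.861n²π²/3².
First three modes:
  n=1: λ₁ = 2.861π²/3² ≈ 3.137
  n=2: λ₂ = 11.444π²/3² ≈ 12.55 (4× faster decay)
  n=3: λ₃ = 25.749π²/3² ≈ 28.237 (9× faster decay)
As t → ∞, higher modes decay exponentially faster. The n=1 mode dominates: T ~ c₁ sin(πx/3) e^{-λ₁t}.
Decay rate: λ₁ = 2.861π²/3² ≈ 3.137.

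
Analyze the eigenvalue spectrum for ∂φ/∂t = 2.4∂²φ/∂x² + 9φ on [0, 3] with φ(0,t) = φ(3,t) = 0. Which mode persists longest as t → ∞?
Eigenvalues: λₙ = 2.4n²π²/3² - 9.
First three modes:
  n=1: λ₁ = 2.4π²/3² - 9 ≈ -6.368
  n=2: λ₂ = 9.6π²/3² - 9 ≈ 1.528
  n=3: λ₃ = 21.6π²/3² - 9 ≈ 14.687
Since 2.4π²/3² ≈ 2.632 < 9, λ₁ < 0.
The n=1 mode grows fastest (−λₙ is largest for n=1) → dominates.
Asymptotic: φ ~ c₁ sin(πx/3) e^{6.368t} (exponential growth at rate −λ₁ ≈ 6.368).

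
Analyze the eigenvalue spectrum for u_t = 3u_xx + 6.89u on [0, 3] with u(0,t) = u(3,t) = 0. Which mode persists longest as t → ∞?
Eigenvalues: λₙ = 3n²π²/3² - 6.89.
First three modes:
  n=1: λ₁ = 3π²/3² - 6.89 ≈ -3.6
  n=2: λ₂ = 12π²/3² - 6.89 ≈ 6.269
  n=3: λ₃ = 27π²/3² - 6.89 ≈ 22.719
Since 3π²/3² ≈ 3.29 < 6.89, λ₁ < 0.
The n=1 mode grows fastest (−λₙ is largest for n=1) → dominates.
Asymptotic: u ~ c₁ sin(πx/3) e^{3.6t} (exponential growth at rate −λ₁ ≈ 3.6).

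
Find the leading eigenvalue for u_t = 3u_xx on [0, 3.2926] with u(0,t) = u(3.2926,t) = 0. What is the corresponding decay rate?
Eigenvalues: λₙ = 3n²π²/3.2926².
First three modes:
  n=1: λ₁ = 3π²/3.2926² ≈ 2.731
  n=2: λ₂ = 12π²/3.2926² ≈ 10.925 (4× faster decay)
  n=3: λ₃ = 27π²/3.2926² ≈ 24.58 (9× faster decay)
As t → ∞, higher modes decay exponentially faster. The n=1 mode dominates: u ~ c₁ sin(πx/3.2926) e^{-λ₁t}.
Decay rate: λ₁ = 3π²/3.2926² ≈ 2.731.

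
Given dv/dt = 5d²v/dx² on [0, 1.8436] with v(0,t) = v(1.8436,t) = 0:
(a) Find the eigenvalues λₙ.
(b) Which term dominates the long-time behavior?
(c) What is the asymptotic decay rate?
Eigenvalues: λₙ = 5n²π²/1.8436².
First three modes:
  n=1: λ₁ = 5π²/1.8436² ≈ 14.519
  n=2: λ₂ = 20π²/1.8436² ≈ 58.076 (4× faster decay)
  n=3: λ₃ = 45π²/1.8436² ≈ 130.671 (9× faster decay)
As t → ∞, higher modes decay exponentially faster. The n=1 mode dominates: v ~ c₁ sin(πx/1.8436) e^{-λ₁t}.
Decay rate: λ₁ = 5π²/1.8436² ≈ 14.519.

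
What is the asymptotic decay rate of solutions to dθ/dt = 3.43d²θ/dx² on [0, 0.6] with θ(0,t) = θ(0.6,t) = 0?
Eigenvalues: λₙ = 3.43n²π²/0.6².
First three modes:
  n=1: λ₁ = 3.43π²/0.6² ≈ 94.035
  n=2: λ₂ = 13.72π²/0.6² ≈ 376.142 (4× faster decay)
  n=3: λ₃ = 30.87π²/0.6² ≈ 846.319 (9× faster decay)
As t → ∞, higher modes decay exponentially faster. The n=1 mode dominates: θ ~ c₁ sin(πx/0.6) e^{-λ₁t}.
Decay rate: λ₁ = 3.43π²/0.6² ≈ 94.035.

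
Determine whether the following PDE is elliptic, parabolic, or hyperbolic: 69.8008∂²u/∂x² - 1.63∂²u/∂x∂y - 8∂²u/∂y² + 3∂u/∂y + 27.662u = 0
Coefficients: A = 69.8008, B = -1.63, C = -8. B² - 4AC = 2236.2825, which is positive, so the equation is hyperbolic.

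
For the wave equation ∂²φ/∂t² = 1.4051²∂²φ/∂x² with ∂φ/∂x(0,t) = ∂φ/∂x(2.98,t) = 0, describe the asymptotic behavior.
φ oscillates about a mean that drifts linearly in t (generically unbounded; no decay). There is no damping, so the nonconstant modes persist as standing waves (energy conserved, no decay). But with Neumann conditions at both ends the constant mode has eigenvalue 0: the spatial mean M(t) of φ satisfies M'' = 0, so M(t) = M(0) + M'(0)·t. Unless the initial velocity has zero mean (∫φ_t(x,0)dx = 0), the solution grows linearly in t (unbounded, though not exponentially); if it does have zero mean, the solution stays bounded and simply oscillates.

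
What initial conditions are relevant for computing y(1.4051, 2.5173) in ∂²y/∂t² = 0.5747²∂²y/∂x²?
Domain of dependence: [-0.04159231, 2.85179231]. Signals travel at speed 0.5747, so data within |x - 1.4051| ≤ 0.5747·2.5173 = 1.44669231 can reach the point.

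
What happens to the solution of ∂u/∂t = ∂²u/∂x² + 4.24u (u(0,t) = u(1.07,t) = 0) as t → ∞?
u → 0. Diffusion dominates reaction (r=4.24 < κπ²/L²≈8.62); solution decays.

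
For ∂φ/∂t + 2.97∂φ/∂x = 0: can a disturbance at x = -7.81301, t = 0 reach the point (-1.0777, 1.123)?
No. Only data at x = -4.41301 affects (-1.0777, 1.123). Advection has one-way propagation along characteristics.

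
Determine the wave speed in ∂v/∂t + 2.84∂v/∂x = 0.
Speed = 2.84. Information travels along x - 2.84t = const (rightward).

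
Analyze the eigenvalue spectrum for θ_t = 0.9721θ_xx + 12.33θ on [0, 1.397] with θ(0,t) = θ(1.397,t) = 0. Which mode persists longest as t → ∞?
Eigenvalues: λₙ = 0.9721n²π²/1.397² - 12.33.
First three modes:
  n=1: λ₁ = 0.9721π²/1.397² - 12.33 ≈ -7.414
  n=2: λ₂ = 3.8884π²/1.397² - 12.33 ≈ 7.334
  n=3: λ₃ = 8.7489π²/1.397² - 12.33 ≈ 31.915
Since 0.9721π²/1.397² ≈ 4.916 < 12.33, λ₁ < 0.
The n=1 mode grows fastest (−λₙ is largest for n=1) → dominates.
Asymptotic: θ ~ c₁ sin(πx/1.397) e^{7.414t} (exponential growth at rate −λ₁ ≈ 7.414).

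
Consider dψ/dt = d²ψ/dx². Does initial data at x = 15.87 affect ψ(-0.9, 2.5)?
Yes, for any finite x. The heat equation has infinite propagation speed, so all initial data affects all points at any t > 0.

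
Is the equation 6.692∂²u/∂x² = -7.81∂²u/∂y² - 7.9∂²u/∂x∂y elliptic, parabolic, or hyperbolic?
Rewriting in standard form: 6.692∂²u/∂x² + 7.9∂²u/∂x∂y + 7.81∂²u/∂y² = 0. Computing B² - 4AC with A = 6.692, B = 7.9, C = 7.81: discriminant = -146.64808 (negative). Answer: elliptic.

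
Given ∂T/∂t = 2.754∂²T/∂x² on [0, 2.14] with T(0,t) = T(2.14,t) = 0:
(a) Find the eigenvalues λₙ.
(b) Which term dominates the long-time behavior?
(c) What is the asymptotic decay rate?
Eigenvalues: λₙ = 2.754n²π²/2.14².
First three modes:
  n=1: λ₁ = 2.754π²/2.14² ≈ 5.935
  n=2: λ₂ = 11.016π²/2.14² ≈ 23.741 (4× faster decay)
  n=3: λ₃ = 24.786π²/2.14² ≈ 53.417 (9× faster decay)
As t → ∞, higher modes decay exponentially faster. The n=1 mode dominates: T ~ c₁ sin(πx/2.14) e^{-λ₁t}.
Decay rate: λ₁ = 2.754π²/2.14² ≈ 5.935.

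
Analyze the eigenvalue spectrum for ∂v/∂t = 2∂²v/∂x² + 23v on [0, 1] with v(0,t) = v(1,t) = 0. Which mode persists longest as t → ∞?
Eigenvalues: λₙ = 2n²π²/1² - 23.
First three modes:
  n=1: λ₁ = 2π² - 23 ≈ -3.261
  n=2: λ₂ = 8π² - 23 ≈ 55.957
  n=3: λ₃ = 18π² - 23 ≈ 154.653
Since 2π² ≈ 19.739 < 23, λ₁ < 0.
The n=1 mode grows fastest (−λₙ is largest for n=1) → dominates.
Asymptotic: v ~ c₁ sin(πx/1) e^{3.261t} (exponential growth at rate −λ₁ ≈ 3.261).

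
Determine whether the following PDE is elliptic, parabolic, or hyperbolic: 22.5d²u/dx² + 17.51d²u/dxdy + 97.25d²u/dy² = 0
Coefficients: A = 22.5, B = 17.51, C = 97.25. B² - 4AC = -8445.8999, which is negative, so the equation is elliptic.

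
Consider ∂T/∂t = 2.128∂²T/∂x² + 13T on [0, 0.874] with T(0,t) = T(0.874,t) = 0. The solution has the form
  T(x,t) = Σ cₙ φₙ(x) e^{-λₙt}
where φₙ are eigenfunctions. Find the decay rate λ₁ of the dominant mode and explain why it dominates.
Eigenvalues: λₙ = 2.128n²π²/0.874² - 13.
First three modes:
  n=1: λ₁ = 2.128π²/0.874² - 13 ≈ 14.495
  n=2: λ₂ = 8.512π²/0.874² - 13 ≈ 96.979
  n=3: λ₃ = 19.152π²/0.874² - 13 ≈ 234.452
Since 2.128π²/0.874² ≈ 27.495 > 13, all λₙ > 0.
The n=1 mode decays slowest → dominates as t → ∞.
Asymptotic: T ~ c₁ sin(πx/0.874) e^{-λ₁t} with decay rate λ₁ ≈ 14.495.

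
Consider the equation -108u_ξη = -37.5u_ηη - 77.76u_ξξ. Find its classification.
Rewriting in standard form: 77.76u_ξξ - 108u_ξη + 37.5u_ηη = 0. Parabolic. (A = 77.76, B = -108, C = 37.5 gives B² - 4AC = 0.)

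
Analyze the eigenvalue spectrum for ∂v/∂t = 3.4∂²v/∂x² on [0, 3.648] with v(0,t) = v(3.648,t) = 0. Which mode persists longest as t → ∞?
Eigenvalues: λₙ = 3.4n²π²/3.648².
First three modes:
  n=1: λ₁ = 3.4π²/3.648² ≈ 2.522
  n=2: λ₂ = 13.6π²/3.648² ≈ 10.086 (4× faster decay)
  n=3: λ₃ = 30.6π²/3.648² ≈ 22.694 (9× faster decay)
As t → ∞, higher modes decay exponentially faster. The n=1 mode dominates: v ~ c₁ sin(πx/3.648) e^{-λ₁t}.
Decay rate: λ₁ = 3.4π²/3.648² ≈ 2.522.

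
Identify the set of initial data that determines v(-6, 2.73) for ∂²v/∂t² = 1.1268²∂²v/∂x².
Domain of dependence: [-9.076164, -2.923836]. Signals travel at speed 1.1268, so data within |x - -6| ≤ 1.1268·2.73 = 3.076164 can reach the point.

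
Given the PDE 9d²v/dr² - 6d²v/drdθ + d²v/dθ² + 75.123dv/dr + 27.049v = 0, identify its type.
The second-order coefficients are A = 9, B = -6, C = 1. Since B² - 4AC = 0 = 0, this is a parabolic PDE.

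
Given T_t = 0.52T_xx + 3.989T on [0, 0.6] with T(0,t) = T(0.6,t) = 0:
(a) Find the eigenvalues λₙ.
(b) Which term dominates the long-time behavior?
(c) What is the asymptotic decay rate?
Eigenvalues: λₙ = 0.52n²π²/0.6² - 3.989.
First three modes:
  n=1: λ₁ = 0.52π²/0.6² - 3.989 ≈ 10.267
  n=2: λ₂ = 2.08π²/0.6² - 3.989 ≈ 53.035
  n=3: λ₃ = 4.68π²/0.6² - 3.989 ≈ 124.316
Since 0.52π²/0.6² ≈ 14.256 > 3.989, all λₙ > 0.
The n=1 mode decays slowest → dominates as t → ∞.
Asymptotic: T ~ c₁ sin(πx/0.6) e^{-λ₁t} with decay rate λ₁ ≈ 10.267.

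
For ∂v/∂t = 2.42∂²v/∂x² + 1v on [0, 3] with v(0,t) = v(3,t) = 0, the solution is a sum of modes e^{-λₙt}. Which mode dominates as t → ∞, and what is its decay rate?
Eigenvalues: λₙ = 2.42n²π²/3² - 1.
First three modes:
  n=1: λ₁ = 2.42π²/3² - 1 ≈ 1.654
  n=2: λ₂ = 9.68π²/3² - 1 ≈ 9.615
  n=3: λ₃ = 21.78π²/3² - 1 ≈ 22.884
Since 2.42π²/3² ≈ 2.654 > 1, all λₙ > 0.
The n=1 mode decays slowest → dominates as t → ∞.
Asymptotic: v ~ c₁ sin(πx/3) e^{-λ₁t} with decay rate λ₁ ≈ 1.654.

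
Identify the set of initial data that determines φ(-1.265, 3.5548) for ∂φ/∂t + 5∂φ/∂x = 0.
A single point: x = -19.039. The characteristic through (-1.265, 3.5548) is x - 5t = const, so x = -1.265 - 5·3.5548 = -19.039.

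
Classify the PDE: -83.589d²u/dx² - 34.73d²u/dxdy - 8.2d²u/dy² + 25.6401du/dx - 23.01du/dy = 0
A = -83.589, B = -34.73, C = -8.2. Discriminant B² - 4AC = -1535.5463. Since -1535.5463 < 0, elliptic.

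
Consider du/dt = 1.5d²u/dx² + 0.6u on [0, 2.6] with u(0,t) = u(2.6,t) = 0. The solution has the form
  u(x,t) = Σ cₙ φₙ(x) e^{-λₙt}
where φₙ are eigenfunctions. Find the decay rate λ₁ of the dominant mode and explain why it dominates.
Eigenvalues: λₙ = 1.5n²π²/2.6² - 0.6.
First three modes:
  n=1: λ₁ = 1.5π²/2.6² - 0.6 ≈ 1.59
  n=2: λ₂ = 6π²/2.6² - 0.6 ≈ 8.16
  n=3: λ₃ = 13.5π²/2.6² - 0.6 ≈ 19.11
Since 1.5π²/2.6² ≈ 2.19 > 0.6, all λₙ > 0.
The n=1 mode decays slowest → dominates as t → ∞.
Asymptotic: u ~ c₁ sin(πx/2.6) e^{-λ₁t} with decay rate λ₁ ≈ 1.59.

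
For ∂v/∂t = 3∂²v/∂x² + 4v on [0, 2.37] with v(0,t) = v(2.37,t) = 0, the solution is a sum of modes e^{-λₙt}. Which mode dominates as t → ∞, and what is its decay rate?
Eigenvalues: λₙ = 3n²π²/2.37² - 4.
First three modes:
  n=1: λ₁ = 3π²/2.37² - 4 ≈ 1.271
  n=2: λ₂ = 12π²/2.37² - 4 ≈ 17.086
  n=3: λ₃ = 27π²/2.37² - 4 ≈ 43.442
Since 3π²/2.37² ≈ 5.271 > 4, all λₙ > 0.
The n=1 mode decays slowest → dominates as t → ∞.
Asymptotic: v ~ c₁ sin(πx/2.37) e^{-λ₁t} with decay rate λ₁ ≈ 1.271.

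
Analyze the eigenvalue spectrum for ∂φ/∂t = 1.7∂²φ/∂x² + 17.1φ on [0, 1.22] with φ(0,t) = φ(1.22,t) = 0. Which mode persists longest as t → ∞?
Eigenvalues: λₙ = 1.7n²π²/1.22² - 17.1.
First three modes:
  n=1: λ₁ = 1.7π²/1.22² - 17.1 ≈ -5.827
  n=2: λ₂ = 6.8π²/1.22² - 17.1 ≈ 27.991
  n=3: λ₃ = 15.3π²/1.22² - 17.1 ≈ 84.355
Since 1.7π²/1.22² ≈ 11.273 < 17.1, λ₁ < 0.
The n=1 mode grows fastest (−λₙ is largest for n=1) → dominates.
Asymptotic: φ ~ c₁ sin(πx/1.22) e^{5.827t} (exponential growth at rate −λ₁ ≈ 5.827).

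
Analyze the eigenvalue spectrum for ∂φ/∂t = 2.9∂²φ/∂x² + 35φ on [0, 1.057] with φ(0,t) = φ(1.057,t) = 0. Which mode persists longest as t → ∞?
Eigenvalues: λₙ = 2.9n²π²/1.057² - 35.
First three modes:
  n=1: λ₁ = 2.9π²/1.057² - 35 ≈ -9.382
  n=2: λ₂ = 11.6π²/1.057² - 35 ≈ 67.473
  n=3: λ₃ = 26.1π²/1.057² - 35 ≈ 195.563
Since 2.9π²/1.057² ≈ 25.618 < 35, λ₁ < 0.
The n=1 mode grows fastest (−λₙ is largest for n=1) → dominates.
Asymptotic: φ ~ c₁ sin(πx/1.057) e^{9.382t} (exponential growth at rate −λ₁ ≈ 9.382).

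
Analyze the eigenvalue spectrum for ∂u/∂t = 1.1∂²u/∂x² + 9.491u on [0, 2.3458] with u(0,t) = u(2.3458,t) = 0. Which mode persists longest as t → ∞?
Eigenvalues: λₙ = 1.1n²π²/2.3458² - 9.491.
First three modes:
  n=1: λ₁ = 1.1π²/2.3458² - 9.491 ≈ -7.518
  n=2: λ₂ = 4.4π²/2.3458² - 9.491 ≈ -1.599
  n=3: λ₃ = 9.9π²/2.3458² - 9.491 ≈ 8.265
Since 1.1π²/2.3458² ≈ 1.973 < 9.491, λ₁ < 0.
The n=1 mode grows fastest (−λₙ is largest for n=1) → dominates.
Asymptotic: u ~ c₁ sin(πx/2.3458) e^{7.518t} (exponential growth at rate −λ₁ ≈ 7.518).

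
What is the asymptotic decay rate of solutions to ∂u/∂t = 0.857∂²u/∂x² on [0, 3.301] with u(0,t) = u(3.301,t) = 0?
Eigenvalues: λₙ = 0.857n²π²/3.301².
First three modes:
  n=1: λ₁ = 0.857π²/3.301² ≈ 0.776
  n=2: λ₂ = 3.428π²/3.301² ≈ 3.105 (4× faster decay)
  n=3: λ₃ = 7.713π²/3.301² ≈ 6.986 (9× faster decay)
As t → ∞, higher modes decay exponentially faster. The n=1 mode dominates: u ~ c₁ sin(πx/3.301) e^{-λ₁t}.
Decay rate: λ₁ = 0.857π²/3.301² ≈ 0.776.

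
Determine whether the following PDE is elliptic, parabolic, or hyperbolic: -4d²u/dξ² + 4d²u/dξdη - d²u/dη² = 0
Coefficients: A = -4, B = 4, C = -1. B² - 4AC = 0, which is zero, so the equation is parabolic.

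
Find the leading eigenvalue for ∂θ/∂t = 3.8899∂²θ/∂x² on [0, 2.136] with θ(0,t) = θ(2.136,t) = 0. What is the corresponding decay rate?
Eigenvalues: λₙ = 3.8899n²π²/2.136².
First three modes:
  n=1: λ₁ = 3.8899π²/2.136² ≈ 8.415
  n=2: λ₂ = 15.5596π²/2.136² ≈ 33.659 (4× faster decay)
  n=3: λ₃ = 35.0091π²/2.136² ≈ 75.732 (9× faster decay)
As t → ∞, higher modes decay exponentially faster. The n=1 mode dominates: θ ~ c₁ sin(πx/2.136) e^{-λ₁t}.
Decay rate: λ₁ = 3.8899π²/2.136² ≈ 8.415.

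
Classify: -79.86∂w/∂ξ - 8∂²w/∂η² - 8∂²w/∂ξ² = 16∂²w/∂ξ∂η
Rewriting in standard form: -8∂²w/∂ξ² - 16∂²w/∂ξ∂η - 8∂²w/∂η² - 79.86∂w/∂ξ = 0. Parabolic (discriminant = 0).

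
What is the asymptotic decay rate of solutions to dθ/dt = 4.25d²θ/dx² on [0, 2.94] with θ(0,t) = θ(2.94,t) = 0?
Eigenvalues: λₙ = 4.25n²π²/2.94².
First three modes:
  n=1: λ₁ = 4.25π²/2.94² ≈ 4.853
  n=2: λ₂ = 17π²/2.94² ≈ 19.411 (4× faster decay)
  n=3: λ₃ = 38.25π²/2.94² ≈ 43.675 (9× faster decay)
As t → ∞, higher modes decay exponentially faster. The n=1 mode dominates: θ ~ c₁ sin(πx/2.94) e^{-λ₁t}.
Decay rate: λ₁ = 4.25π²/2.94² ≈ 4.853.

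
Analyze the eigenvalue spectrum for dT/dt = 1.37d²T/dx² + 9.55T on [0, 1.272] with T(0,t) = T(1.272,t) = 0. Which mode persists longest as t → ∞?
Eigenvalues: λₙ = 1.37n²π²/1.272² - 9.55.
First three modes:
  n=1: λ₁ = 1.37π²/1.272² - 9.55 ≈ -1.193
  n=2: λ₂ = 5.48π²/1.272² - 9.55 ≈ 23.878
  n=3: λ₃ = 12.33π²/1.272² - 9.55 ≈ 65.662
Since 1.37π²/1.272² ≈ 8.357 < 9.55, λ₁ < 0.
The n=1 mode grows fastest (−λₙ is largest for n=1) → dominates.
Asymptotic: T ~ c₁ sin(πx/1.272) e^{1.193t} (exponential growth at rate −λ₁ ≈ 1.193).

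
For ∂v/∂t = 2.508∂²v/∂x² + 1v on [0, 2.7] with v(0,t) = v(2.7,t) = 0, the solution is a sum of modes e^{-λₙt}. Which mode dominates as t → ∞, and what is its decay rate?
Eigenvalues: λₙ = 2.508n²π²/2.7² - 1.
First three modes:
  n=1: λ₁ = 2.508π²/2.7² - 1 ≈ 2.395
  n=2: λ₂ = 10.032π²/2.7² - 1 ≈ 12.582
  n=3: λ₃ = 22.572π²/2.7² - 1 ≈ 29.559
Since 2.508π²/2.7² ≈ 3.395 > 1, all λₙ > 0.
The n=1 mode decays slowest → dominates as t → ∞.
Asymptotic: v ~ c₁ sin(πx/2.7) e^{-λ₁t} with decay rate λ₁ ≈ 2.395.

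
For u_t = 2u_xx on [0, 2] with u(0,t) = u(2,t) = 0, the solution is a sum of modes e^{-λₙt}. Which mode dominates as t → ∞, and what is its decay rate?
Eigenvalues: λₙ = 2n²π²/2².
First three modes:
  n=1: λ₁ = 2π²/2² ≈ 4.935
  n=2: λ₂ = 8π²/2² ≈ 19.739 (4× faster decay)
  n=3: λ₃ = 18π²/2² ≈ 44.413 (9× faster decay)
As t → ∞, higher modes decay exponentially faster. The n=1 mode dominates: u ~ c₁ sin(πx/2) e^{-λ₁t}.
Decay rate: λ₁ = 2π²/2² ≈ 4.935.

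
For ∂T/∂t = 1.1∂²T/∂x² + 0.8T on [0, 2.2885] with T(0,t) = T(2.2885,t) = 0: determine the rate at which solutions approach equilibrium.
Eigenvalues: λₙ = 1.1n²π²/2.2885² - 0.8.
First three modes:
  n=1: λ₁ = 1.1π²/2.2885² - 0.8 ≈ 1.273
  n=2: λ₂ = 4.4π²/2.2885² - 0.8 ≈ 7.492
  n=3: λ₃ = 9.9π²/2.2885² - 0.8 ≈ 17.857
Since 1.1π²/2.2885² ≈ 2.073 > 0.8, all λₙ > 0.
The n=1 mode decays slowest → dominates as t → ∞.
Asymptotic: T ~ c₁ sin(πx/2.2885) e^{-λ₁t} with decay rate λ₁ ≈ 1.273.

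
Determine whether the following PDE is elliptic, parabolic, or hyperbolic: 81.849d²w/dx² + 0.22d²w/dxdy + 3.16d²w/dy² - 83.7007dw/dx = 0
Coefficients: A = 81.849, B = 0.22, C = 3.16. B² - 4AC = -1034.52296, which is negative, so the equation is elliptic.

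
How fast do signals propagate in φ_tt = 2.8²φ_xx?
Speed = 2.8. Information travels along characteristics x = x₀ ± 2.8t.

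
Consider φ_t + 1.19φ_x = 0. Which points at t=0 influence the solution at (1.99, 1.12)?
A single point: x = 0.6572. The characteristic through (1.99, 1.12) is x - 1.19t = const, so x = 1.99 - 1.19·1.12 = 0.6572.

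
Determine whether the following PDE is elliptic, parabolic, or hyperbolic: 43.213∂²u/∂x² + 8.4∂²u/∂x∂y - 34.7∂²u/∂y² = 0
Coefficients: A = 43.213, B = 8.4, C = -34.7. B² - 4AC = 6068.5244, which is positive, so the equation is hyperbolic.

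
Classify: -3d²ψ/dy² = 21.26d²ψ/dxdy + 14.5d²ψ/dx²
Rewriting in standard form: -14.5d²ψ/dx² - 21.26d²ψ/dxdy - 3d²ψ/dy² = 0. Hyperbolic (discriminant = 277.9876).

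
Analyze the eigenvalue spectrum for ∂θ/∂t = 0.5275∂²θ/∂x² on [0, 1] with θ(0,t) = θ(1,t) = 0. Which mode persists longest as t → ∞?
Eigenvalues: λₙ = 0.5275n²π².
First three modes:
  n=1: λ₁ = 0.5275π² ≈ 5.206
  n=2: λ₂ = 2.11π² ≈ 20.825 (4× faster decay)
  n=3: λ₃ = 4.7475π² ≈ 46.856 (9× faster decay)
As t → ∞, higher modes decay exponentially faster. The n=1 mode dominates: θ ~ c₁ sin(πx) e^{-λ₁t}.
Decay rate: λ₁ = 0.5275π² ≈ 5.206.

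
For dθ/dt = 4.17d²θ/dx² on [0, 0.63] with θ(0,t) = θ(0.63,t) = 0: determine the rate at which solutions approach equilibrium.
Eigenvalues: λₙ = 4.17n²π²/0.63².
First three modes:
  n=1: λ₁ = 4.17π²/0.63² ≈ 103.694
  n=2: λ₂ = 16.68π²/0.63² ≈ 414.777 (4× faster decay)
  n=3: λ₃ = 37.53π²/0.63² ≈ 933.248 (9× faster decay)
As t → ∞, higher modes decay exponentially faster. The n=1 mode dominates: θ ~ c₁ sin(πx/0.63) e^{-λ₁t}.
Decay rate: λ₁ = 4.17π²/0.63² ≈ 103.694.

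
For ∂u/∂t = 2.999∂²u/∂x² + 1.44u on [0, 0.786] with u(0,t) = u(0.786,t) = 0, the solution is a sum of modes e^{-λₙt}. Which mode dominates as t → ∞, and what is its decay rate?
Eigenvalues: λₙ = 2.999n²π²/0.786² - 1.44.
First three modes:
  n=1: λ₁ = 2.999π²/0.786² - 1.44 ≈ 46.471
  n=2: λ₂ = 11.996π²/0.786² - 1.44 ≈ 190.202
  n=3: λ₃ = 26.991π²/0.786² - 1.44 ≈ 429.755
Since 2.999π²/0.786² ≈ 47.911 > 1.44, all λₙ > 0.
The n=1 mode decays slowest → dominates as t → ∞.
Asymptotic: u ~ c₁ sin(πx/0.786) e^{-λ₁t} with decay rate λ₁ ≈ 46.471.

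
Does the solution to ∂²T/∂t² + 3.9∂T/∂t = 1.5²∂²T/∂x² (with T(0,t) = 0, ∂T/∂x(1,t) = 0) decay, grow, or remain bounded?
T → 0. Damping (γ=3.9) dissipates energy; oscillations decay exponentially.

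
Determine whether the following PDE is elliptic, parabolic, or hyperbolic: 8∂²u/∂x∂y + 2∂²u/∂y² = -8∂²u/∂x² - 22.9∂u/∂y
Rewriting in standard form: 8∂²u/∂x² + 8∂²u/∂x∂y + 2∂²u/∂y² + 22.9∂u/∂y = 0. Coefficients: A = 8, B = 8, C = 2. B² - 4AC = 0, which is zero, so the equation is parabolic.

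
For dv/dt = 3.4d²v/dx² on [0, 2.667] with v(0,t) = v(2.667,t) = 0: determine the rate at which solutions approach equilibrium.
Eigenvalues: λₙ = 3.4n²π²/2.667².
First three modes:
  n=1: λ₁ = 3.4π²/2.667² ≈ 4.718
  n=2: λ₂ = 13.6π²/2.667² ≈ 18.871 (4× faster decay)
  n=3: λ₃ = 30.6π²/2.667² ≈ 42.46 (9× faster decay)
As t → ∞, higher modes decay exponentially faster. The n=1 mode dominates: v ~ c₁ sin(πx/2.667) e^{-λ₁t}.
Decay rate: λ₁ = 3.4π²/2.667² ≈ 4.718.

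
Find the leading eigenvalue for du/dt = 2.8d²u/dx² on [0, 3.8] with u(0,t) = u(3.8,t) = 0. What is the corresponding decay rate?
Eigenvalues: λₙ = 2.8n²π²/3.8².
First three modes:
  n=1: λ₁ = 2.8π²/3.8² ≈ 1.914
  n=2: λ₂ = 11.2π²/3.8² ≈ 7.655 (4× faster decay)
  n=3: λ₃ = 25.2π²/3.8² ≈ 17.224 (9× faster decay)
As t → ∞, higher modes decay exponentially faster. The n=1 mode dominates: u ~ c₁ sin(πx/3.8) e^{-λ₁t}.
Decay rate: λ₁ = 2.8π²/3.8² ≈ 1.914.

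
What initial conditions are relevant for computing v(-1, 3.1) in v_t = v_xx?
The entire real line. The heat equation has infinite propagation speed: any initial disturbance instantly affects all points (though exponentially small far away).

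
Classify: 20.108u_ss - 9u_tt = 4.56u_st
Rewriting in standard form: 20.108u_ss - 4.56u_st - 9u_tt = 0. Hyperbolic (discriminant = 744.6816).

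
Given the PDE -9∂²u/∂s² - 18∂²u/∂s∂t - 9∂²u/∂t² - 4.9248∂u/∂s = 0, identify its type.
The second-order coefficients are A = -9, B = -18, C = -9. Since B² - 4AC = 0 = 0, this is a parabolic PDE.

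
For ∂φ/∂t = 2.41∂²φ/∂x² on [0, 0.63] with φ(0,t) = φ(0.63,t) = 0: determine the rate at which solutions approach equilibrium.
Eigenvalues: λₙ = 2.41n²π²/0.63².
First three modes:
  n=1: λ₁ = 2.41π²/0.63² ≈ 59.929
  n=2: λ₂ = 9.64π²/0.63² ≈ 239.715 (4× faster decay)
  n=3: λ₃ = 21.69π²/0.63² ≈ 539.359 (9× faster decay)
As t → ∞, higher modes decay exponentially faster. The n=1 mode dominates: φ ~ c₁ sin(πx/0.63) e^{-λ₁t}.
Decay rate: λ₁ = 2.41π²/0.63² ≈ 59.929.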